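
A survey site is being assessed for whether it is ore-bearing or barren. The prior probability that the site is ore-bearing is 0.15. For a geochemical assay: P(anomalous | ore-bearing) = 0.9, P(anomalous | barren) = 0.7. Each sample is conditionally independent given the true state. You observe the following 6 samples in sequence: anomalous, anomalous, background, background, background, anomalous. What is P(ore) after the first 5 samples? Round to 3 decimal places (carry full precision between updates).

0.011

After 'anomalous': P(ore) = 0.9·0.1500 / (0.9·0.1500 + 0.7·0.8500) ≈ 0.1849
After 'anomalous': P(ore) = 0.9·0.1849 / (0.9·0.1849 + 0.7·0.8151) ≈ 0.2258
After 'background': P(ore) = 0.1·0.2258 / (0.1·0.2258 + 0.3·0.7742) ≈ 0.0886
After 'background': P(ore) = 0.1·0.0886 / (0.1·0.0886 + 0.3·0.9114) ≈ 0.0314
After 'background': P(ore) = 0.1·0.0314 / (0.1·0.0314 + 0.3·0.9686) ≈ 0.0107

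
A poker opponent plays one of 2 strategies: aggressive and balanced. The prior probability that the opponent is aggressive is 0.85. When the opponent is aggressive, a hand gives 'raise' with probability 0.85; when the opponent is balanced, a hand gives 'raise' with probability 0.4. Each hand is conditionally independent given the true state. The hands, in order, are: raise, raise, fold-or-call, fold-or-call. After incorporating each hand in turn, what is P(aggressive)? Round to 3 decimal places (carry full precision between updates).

After 'raise': P(aggressive) = 0.85·0.8500 / (0.85·0.8500 + 0.4·0.1500) ≈ 0.9233
After 'raise': P(aggressive) = 0.85·0.9233 / (0.85·0.9233 + 0.4·0.0767) ≈ 0.9624
After 'fold-or-call': P(aggressive) = 0.15·0.9624 / (0.15·0.9624 + 0.6·0.0376) ≈ 0.8648
After 'fold-or-call': P(aggressive) = 0.15·0.8648 / (0.15·0.8648 + 0.6·0.1352) ≈ 0.6153

0.615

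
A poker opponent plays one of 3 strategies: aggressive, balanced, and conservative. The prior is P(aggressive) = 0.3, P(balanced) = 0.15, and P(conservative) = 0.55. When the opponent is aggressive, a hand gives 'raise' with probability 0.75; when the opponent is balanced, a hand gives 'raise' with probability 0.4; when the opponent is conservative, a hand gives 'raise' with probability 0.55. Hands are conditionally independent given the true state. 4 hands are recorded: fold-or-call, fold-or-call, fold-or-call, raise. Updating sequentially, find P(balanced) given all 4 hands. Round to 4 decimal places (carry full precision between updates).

After 'fold-or-call': normaliser = 0.25·0.3000 + 0.6·0.1500 + 0.45·0.5500; P(aggressive) ≈ 0.1818, P(balanced) ≈ 0.2182, P(conservative) ≈ 0.6000
After 'fold-or-call': normaliser = 0.25·0.1818 + 0.6·0.2182 + 0.45·0.6000; P(aggressive) ≈ 0.1018, P(balanced) ≈ 0.2933, P(conservative) ≈ 0.6049
After 'fold-or-call': normaliser = 0.25·0.1018 + 0.6·0.2933 + 0.45·0.6049; P(aggressive) ≈ 0.0538, P(balanced) ≈ 0.3715, P(conservative) ≈ 0.5747
After 'raise': normaliser = 0.75·0.0538 + 0.4·0.3715 + 0.55·0.5747; P(aggressive) ≈ 0.0798, P(balanced) ≈ 0.2943, P(conservative) ≈ 0.6259

0.2943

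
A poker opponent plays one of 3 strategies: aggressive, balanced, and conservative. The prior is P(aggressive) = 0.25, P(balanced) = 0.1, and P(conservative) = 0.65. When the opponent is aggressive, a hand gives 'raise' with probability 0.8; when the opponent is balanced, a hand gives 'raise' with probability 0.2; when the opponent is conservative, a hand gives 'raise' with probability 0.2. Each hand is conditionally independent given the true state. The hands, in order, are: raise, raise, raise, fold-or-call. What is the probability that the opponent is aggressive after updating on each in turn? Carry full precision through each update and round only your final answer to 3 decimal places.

After 'raise': normaliser = 0.8·0.2500 + 0.2·0.1000 + 0.2·0.6500; P(aggressive) ≈ 0.5714, P(balanced) ≈ 0.0571, P(conservative) ≈ 0.3714
After 'raise': normaliser = 0.8·0.5714 + 0.2·0.0571 + 0.2·0.3714; P(aggressive) ≈ 0.8421, P(balanced) ≈ 0.0211, P(conservative) ≈ 0.1368
After 'raise': normaliser = 0.8·0.8421 + 0.2·0.0211 + 0.2·0.1368; P(aggressive) ≈ 0.9552, P(balanced) ≈ 0.0060, P(conservative) ≈ 0.0388
After 'fold-or-call': normaliser = 0.2·0.9552 + 0.8·0.0060 + 0.8·0.0388; P(aggressive) ≈ 0.8421, P(balanced) ≈ 0.0211, P(conservative) ≈ 0.1368

0.842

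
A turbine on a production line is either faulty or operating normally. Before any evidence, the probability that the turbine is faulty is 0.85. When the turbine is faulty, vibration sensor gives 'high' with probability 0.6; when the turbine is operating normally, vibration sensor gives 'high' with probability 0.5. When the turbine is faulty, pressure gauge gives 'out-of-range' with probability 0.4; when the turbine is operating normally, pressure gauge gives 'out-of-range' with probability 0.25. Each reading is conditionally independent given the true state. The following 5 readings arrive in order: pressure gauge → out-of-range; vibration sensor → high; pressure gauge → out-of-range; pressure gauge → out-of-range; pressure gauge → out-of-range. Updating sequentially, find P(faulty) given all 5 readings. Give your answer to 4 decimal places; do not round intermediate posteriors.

0.9781

Each posterior becomes the prior for the next update.
After pressure gauge='out-of-range': P(faulty) = 0.4·0.8500 / (0.4·0.8500 + 0.25·0.1500) ≈ 0.9007
After vibration sensor='high': P(faulty) = 0.6·0.9007 / (0.6·0.9007 + 0.5·0.0993) ≈ 0.9158
After pressure gauge='out-of-range': P(faulty) = 0.4·0.9158 / (0.4·0.9158 + 0.25·0.0842) ≈ 0.9457
After pressure gauge='out-of-range': P(faulty) = 0.4·0.9457 / (0.4·0.9457 + 0.25·0.0543) ≈ 0.9653
After pressure gauge='out-of-range': P(faulty) = 0.4·0.9653 / (0.4·0.9653 + 0.25·0.0347) ≈ 0.9781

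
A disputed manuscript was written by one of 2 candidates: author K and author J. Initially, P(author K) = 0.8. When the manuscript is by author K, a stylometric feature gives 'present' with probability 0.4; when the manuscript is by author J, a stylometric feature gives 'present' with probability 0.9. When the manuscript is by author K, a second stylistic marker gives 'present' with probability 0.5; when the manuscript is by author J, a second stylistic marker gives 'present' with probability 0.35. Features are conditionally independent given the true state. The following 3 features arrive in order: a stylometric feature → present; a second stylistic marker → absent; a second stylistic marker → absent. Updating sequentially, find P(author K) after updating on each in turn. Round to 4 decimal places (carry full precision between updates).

Each posterior becomes the prior for the next update.
After a stylometric feature='present': P(author K) = 0.4·0.8000 / (0.4·0.8000 + 0.9·0.2000) ≈ 0.6400
After a second stylistic marker='absent': P(author K) = 0.5·0.6400 / (0.5·0.6400 + 0.65·0.3600) ≈ 0.5776
After a second stylistic marker='absent': P(author K) = 0.5·0.5776 / (0.5·0.5776 + 0.65·0.4224) ≈ 0.5127

0.5127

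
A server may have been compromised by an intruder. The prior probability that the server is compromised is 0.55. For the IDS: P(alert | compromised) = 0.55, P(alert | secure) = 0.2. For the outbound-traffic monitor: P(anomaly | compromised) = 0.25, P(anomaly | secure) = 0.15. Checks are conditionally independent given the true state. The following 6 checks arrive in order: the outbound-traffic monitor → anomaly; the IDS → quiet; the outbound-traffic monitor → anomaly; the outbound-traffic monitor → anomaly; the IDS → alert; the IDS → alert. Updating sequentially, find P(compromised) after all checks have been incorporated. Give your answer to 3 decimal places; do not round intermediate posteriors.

0.960

After the outbound-traffic monitor='anomaly': P(compromised) = 0.25·0.5500 / (0.25·0.5500 + 0.15·0.4500) ≈ 0.6707
After the IDS='quiet': P(compromised) = 0.45·0.6707 / (0.45·0.6707 + 0.8·0.3293) ≈ 0.5340
After the outbound-traffic monitor='anomaly': P(compromised) = 0.25·0.5340 / (0.25·0.5340 + 0.15·0.4660) ≈ 0.6563
After the outbound-traffic monitor='anomaly': P(compromised) = 0.25·0.6563 / (0.25·0.6563 + 0.15·0.3437) ≈ 0.7609
After the IDS='alert': P(compromised) = 0.55·0.7609 / (0.55·0.7609 + 0.2·0.2391) ≈ 0.8975
After the IDS='alert': P(compromised) = 0.55·0.8975 / (0.55·0.8975 + 0.2·0.1025) ≈ 0.9601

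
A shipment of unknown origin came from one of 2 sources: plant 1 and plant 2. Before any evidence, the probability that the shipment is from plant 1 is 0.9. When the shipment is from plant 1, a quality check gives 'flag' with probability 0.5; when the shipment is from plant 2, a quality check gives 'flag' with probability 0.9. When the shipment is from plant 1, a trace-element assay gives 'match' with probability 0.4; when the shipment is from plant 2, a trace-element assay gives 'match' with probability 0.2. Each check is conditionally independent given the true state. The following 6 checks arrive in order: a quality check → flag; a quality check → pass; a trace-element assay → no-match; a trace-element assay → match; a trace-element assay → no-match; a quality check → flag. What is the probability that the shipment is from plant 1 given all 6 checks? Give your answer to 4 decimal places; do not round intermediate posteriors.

0.9398

Apply Bayes' rule sequentially, carrying P(plant 1) forward.
After a quality check='flag': P(plant 1) = 0.5·0.9000 / (0.5·0.9000 + 0.9·0.1000) ≈ 0.8333
After a quality check='pass': P(plant 1) = 0.5·0.8333 / (0.5·0.8333 + 0.1·0.1667) ≈ 0.9615
After a trace-element assay='no-match': P(plant 1) = 0.6·0.9615 / (0.6·0.9615 + 0.8·0.0385) ≈ 0.9494
After a trace-element assay='match': P(plant 1) = 0.4·0.9494 / (0.4·0.9494 + 0.2·0.0506) ≈ 0.9740
After a trace-element assay='no-match': P(plant 1) = 0.6·0.9740 / (0.6·0.9740 + 0.8·0.0260) ≈ 0.9657
After a quality check='flag': P(plant 1) = 0.5·0.9657 / (0.5·0.9657 + 0.9·0.0343) ≈ 0.9398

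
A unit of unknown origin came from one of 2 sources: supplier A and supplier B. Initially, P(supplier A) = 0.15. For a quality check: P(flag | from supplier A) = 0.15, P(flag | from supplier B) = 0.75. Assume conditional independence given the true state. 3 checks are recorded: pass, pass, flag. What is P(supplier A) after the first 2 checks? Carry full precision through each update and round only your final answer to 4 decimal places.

After 'pass': P(supplier A) = 0.85·0.1500 / (0.85·0.1500 + 0.25·0.8500) ≈ 0.3750
After 'pass': P(supplier A) = 0.85·0.3750 / (0.85·0.3750 + 0.25·0.6250) ≈ 0.6711

0.6711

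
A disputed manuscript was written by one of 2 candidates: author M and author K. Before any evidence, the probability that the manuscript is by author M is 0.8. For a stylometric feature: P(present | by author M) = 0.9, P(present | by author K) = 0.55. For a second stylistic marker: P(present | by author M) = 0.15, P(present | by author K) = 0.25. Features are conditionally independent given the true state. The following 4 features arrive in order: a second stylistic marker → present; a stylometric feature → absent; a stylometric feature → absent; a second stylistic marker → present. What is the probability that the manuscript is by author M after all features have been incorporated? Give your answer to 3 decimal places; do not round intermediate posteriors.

0.066

Apply Bayes' rule sequentially, carrying P(author M) forward.
After a second stylistic marker='present': P(author M) = 0.15·0.8000 / (0.15·0.8000 + 0.25·0.2000) ≈ 0.7059
After a stylometric feature='absent': P(author M) = 0.1·0.7059 / (0.1·0.7059 + 0.45·0.2941) ≈ 0.3478
After a stylometric feature='absent': P(author M) = 0.1·0.3478 / (0.1·0.3478 + 0.45·0.6522) ≈ 0.1060
After a second stylistic marker='present': P(author M) = 0.15·0.1060 / (0.15·0.1060 + 0.25·0.8940) ≈ 0.0664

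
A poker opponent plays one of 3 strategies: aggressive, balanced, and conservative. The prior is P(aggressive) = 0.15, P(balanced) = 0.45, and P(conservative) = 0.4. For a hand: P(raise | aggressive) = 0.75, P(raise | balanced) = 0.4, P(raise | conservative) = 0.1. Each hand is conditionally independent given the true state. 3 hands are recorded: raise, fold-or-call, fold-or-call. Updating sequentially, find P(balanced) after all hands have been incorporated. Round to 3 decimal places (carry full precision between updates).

0.622

After 'raise': normaliser = 0.75·0.1500 + 0.4·0.4500 + 0.1·0.4000; P(aggressive) ≈ 0.3383, P(balanced) ≈ 0.5414, P(conservative) ≈ 0.1203
After 'fold-or-call': normaliser = 0.25·0.3383 + 0.6·0.5414 + 0.9·0.1203; P(aggressive) ≈ 0.1634, P(balanced) ≈ 0.6275, P(conservative) ≈ 0.2092
After 'fold-or-call': normaliser = 0.25·0.1634 + 0.6·0.6275 + 0.9·0.2092; P(aggressive) ≈ 0.0675, P(balanced) ≈ 0.6217, P(conservative) ≈ 0.3108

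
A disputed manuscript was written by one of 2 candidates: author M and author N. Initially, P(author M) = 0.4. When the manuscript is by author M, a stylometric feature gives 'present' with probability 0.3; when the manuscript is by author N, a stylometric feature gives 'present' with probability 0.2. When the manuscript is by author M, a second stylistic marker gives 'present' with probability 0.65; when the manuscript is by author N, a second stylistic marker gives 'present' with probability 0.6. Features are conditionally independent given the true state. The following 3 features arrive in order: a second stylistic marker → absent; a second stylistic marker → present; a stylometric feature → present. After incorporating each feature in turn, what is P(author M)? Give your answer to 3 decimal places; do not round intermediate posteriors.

0.487

After a second stylistic marker='absent': P(author M) = 0.35·0.4000 / (0.35·0.4000 + 0.4·0.6000) ≈ 0.3684
After a second stylistic marker='present': P(author M) = 0.65·0.3684 / (0.65·0.3684 + 0.6·0.6316) ≈ 0.3872
After a stylometric feature='present': P(author M) = 0.3·0.3872 / (0.3·0.3872 + 0.2·0.6128) ≈ 0.4866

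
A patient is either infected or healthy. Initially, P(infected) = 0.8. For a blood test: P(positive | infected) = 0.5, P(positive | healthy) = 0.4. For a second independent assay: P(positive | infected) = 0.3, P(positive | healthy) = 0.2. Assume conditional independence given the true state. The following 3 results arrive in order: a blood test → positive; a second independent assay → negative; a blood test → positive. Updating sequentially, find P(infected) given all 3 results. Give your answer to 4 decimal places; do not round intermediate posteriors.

0.8454

Apply Bayes' rule sequentially, carrying P(infected) forward.
After a blood test='positive': P(infected) = 0.5·0.8000 / (0.5·0.8000 + 0.4·0.2000) ≈ 0.8333
After a second independent assay='negative': P(infected) = 0.7·0.8333 / (0.7·0.8333 + 0.8·0.1667) ≈ 0.8140
After a blood test='positive': P(infected) = 0.5·0.8140 / (0.5·0.8140 + 0.4·0.1860) ≈ 0.8454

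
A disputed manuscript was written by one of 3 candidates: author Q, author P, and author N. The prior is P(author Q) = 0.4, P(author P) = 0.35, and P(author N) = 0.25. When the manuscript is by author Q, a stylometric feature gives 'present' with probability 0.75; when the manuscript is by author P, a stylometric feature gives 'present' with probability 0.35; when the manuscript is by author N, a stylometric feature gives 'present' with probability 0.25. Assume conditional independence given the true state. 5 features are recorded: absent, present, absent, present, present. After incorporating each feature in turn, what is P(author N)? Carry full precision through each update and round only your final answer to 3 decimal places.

Apply Bayes' rule sequentially, carrying P(author N) forward.
After 'absent': normaliser = 0.25·0.4000 + 0.65·0.3500 + 0.75·0.2500; P(author Q) ≈ 0.1942, P(author P) ≈ 0.4417, P(author N) ≈ 0.3641
After 'present': normaliser = 0.75·0.1942 + 0.35·0.4417 + 0.25·0.3641; P(author Q) ≈ 0.3722, P(author P) ≈ 0.3952, P(author N) ≈ 0.2326
After 'absent': normaliser = 0.25·0.3722 + 0.65·0.3952 + 0.75·0.2326; P(author Q) ≈ 0.1775, P(author P) ≈ 0.4898, P(author N) ≈ 0.3327
After 'present': normaliser = 0.75·0.1775 + 0.35·0.4898 + 0.25·0.3327; P(author Q) ≈ 0.3433, P(author P) ≈ 0.4422, P(author N) ≈ 0.2145
After 'present': normaliser = 0.75·0.3433 + 0.35·0.4422 + 0.25·0.2145; P(author Q) ≈ 0.5526, P(author P) ≈ 0.3322, P(author N) ≈ 0.1151

0.115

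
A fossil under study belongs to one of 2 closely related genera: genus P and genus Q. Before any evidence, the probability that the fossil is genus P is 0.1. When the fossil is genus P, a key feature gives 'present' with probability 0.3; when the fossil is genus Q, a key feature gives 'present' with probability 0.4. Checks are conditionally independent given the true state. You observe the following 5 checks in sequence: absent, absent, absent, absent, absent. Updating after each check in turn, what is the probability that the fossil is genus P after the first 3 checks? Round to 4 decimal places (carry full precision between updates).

After 'absent': P(genus P) = 0.7·0.1000 / (0.7·0.1000 + 0.6·0.9000) ≈ 0.1148
After 'absent': P(genus P) = 0.7·0.1148 / (0.7·0.1148 + 0.6·0.8852) ≈ 0.1314
After 'absent': P(genus P) = 0.7·0.1314 / (0.7·0.1314 + 0.6·0.8686) ≈ 0.1500

0.1500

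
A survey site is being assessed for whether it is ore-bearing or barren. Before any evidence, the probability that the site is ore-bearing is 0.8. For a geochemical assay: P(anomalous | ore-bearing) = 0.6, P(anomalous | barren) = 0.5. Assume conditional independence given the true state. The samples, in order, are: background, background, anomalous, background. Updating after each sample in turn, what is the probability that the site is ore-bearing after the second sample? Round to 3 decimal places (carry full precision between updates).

After 'background': P(ore) = 0.4·0.8000 / (0.4·0.8000 + 0.5·0.2000) ≈ 0.7619
After 'background': P(ore) = 0.4·0.7619 / (0.4·0.7619 + 0.5·0.2381) ≈ 0.7191

0.719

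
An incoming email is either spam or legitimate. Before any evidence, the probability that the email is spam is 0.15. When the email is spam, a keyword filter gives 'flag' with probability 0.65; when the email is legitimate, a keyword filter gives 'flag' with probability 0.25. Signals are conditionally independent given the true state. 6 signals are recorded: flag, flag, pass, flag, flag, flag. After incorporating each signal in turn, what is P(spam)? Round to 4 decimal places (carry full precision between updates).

0.9073

After 'flag': P(spam) = 0.65·0.1500 / (0.65·0.1500 + 0.25·0.8500) ≈ 0.3145
After 'flag': P(spam) = 0.65·0.3145 / (0.65·0.3145 + 0.25·0.6855) ≈ 0.5440
After 'pass': P(spam) = 0.35·0.5440 / (0.35·0.5440 + 0.75·0.4560) ≈ 0.3576
After 'flag': P(spam) = 0.65·0.3576 / (0.65·0.3576 + 0.25·0.6424) ≈ 0.5914
After 'flag': P(spam) = 0.65·0.5914 / (0.65·0.5914 + 0.25·0.4086) ≈ 0.7901
After 'flag': P(spam) = 0.65·0.7901 / (0.65·0.7901 + 0.25·0.2099) ≈ 0.9073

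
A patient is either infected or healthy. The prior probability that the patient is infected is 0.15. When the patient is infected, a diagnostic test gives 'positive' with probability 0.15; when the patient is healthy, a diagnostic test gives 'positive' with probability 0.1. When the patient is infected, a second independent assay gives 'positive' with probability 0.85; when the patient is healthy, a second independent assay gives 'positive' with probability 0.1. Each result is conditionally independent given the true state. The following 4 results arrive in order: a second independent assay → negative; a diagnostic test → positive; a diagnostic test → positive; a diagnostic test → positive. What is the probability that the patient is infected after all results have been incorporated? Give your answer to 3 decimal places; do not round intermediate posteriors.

After a second independent assay='negative': P(infected) = 0.15·0.1500 / (0.15·0.1500 + 0.9·0.8500) ≈ 0.0286
After a diagnostic test='positive': P(infected) = 0.15·0.0286 / (0.15·0.0286 + 0.1·0.9714) ≈ 0.0423
After a diagnostic test='positive': P(infected) = 0.15·0.0423 / (0.15·0.0423 + 0.1·0.9577) ≈ 0.0621
After a diagnostic test='positive': P(infected) = 0.15·0.0621 / (0.15·0.0621 + 0.1·0.9379) ≈ 0.0903

0.090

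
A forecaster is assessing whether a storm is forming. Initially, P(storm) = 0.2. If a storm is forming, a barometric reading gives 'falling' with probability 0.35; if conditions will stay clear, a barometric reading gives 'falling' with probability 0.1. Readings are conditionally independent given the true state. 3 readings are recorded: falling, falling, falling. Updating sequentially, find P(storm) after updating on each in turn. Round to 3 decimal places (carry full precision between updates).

Apply Bayes' rule sequentially, carrying P(storm) forward.
After 'falling': P(storm) = 0.35·0.2000 / (0.35·0.2000 + 0.1·0.8000) ≈ 0.4667
After 'falling': P(storm) = 0.35·0.4667 / (0.35·0.4667 + 0.1·0.5333) ≈ 0.7538
After 'falling': P(storm) = 0.35·0.7538 / (0.35·0.7538 + 0.1·0.2462) ≈ 0.9147

0.915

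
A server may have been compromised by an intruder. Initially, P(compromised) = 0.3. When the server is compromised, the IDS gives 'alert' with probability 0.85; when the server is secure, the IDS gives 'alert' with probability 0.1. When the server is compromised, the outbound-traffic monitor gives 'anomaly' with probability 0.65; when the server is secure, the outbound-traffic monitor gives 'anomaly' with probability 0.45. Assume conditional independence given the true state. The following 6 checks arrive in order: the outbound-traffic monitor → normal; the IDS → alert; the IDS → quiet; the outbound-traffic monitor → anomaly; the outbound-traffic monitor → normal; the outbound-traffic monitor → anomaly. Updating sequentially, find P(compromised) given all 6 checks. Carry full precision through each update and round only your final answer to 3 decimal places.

After the outbound-traffic monitor='normal': P(compromised) = 0.35·0.3000 / (0.35·0.3000 + 0.55·0.7000) ≈ 0.2143
After the IDS='alert': P(compromised) = 0.85·0.2143 / (0.85·0.2143 + 0.1·0.7857) ≈ 0.6986
After the IDS='quiet': P(compromised) = 0.15·0.6986 / (0.15·0.6986 + 0.9·0.3014) ≈ 0.2787
After the outbound-traffic monitor='anomaly': P(compromised) = 0.65·0.2787 / (0.65·0.2787 + 0.45·0.7213) ≈ 0.3582
After the outbound-traffic monitor='normal': P(compromised) = 0.35·0.3582 / (0.35·0.3582 + 0.55·0.6418) ≈ 0.2621
After the outbound-traffic monitor='anomaly': P(compromised) = 0.65·0.2621 / (0.65·0.2621 + 0.45·0.7379) ≈ 0.3391

0.339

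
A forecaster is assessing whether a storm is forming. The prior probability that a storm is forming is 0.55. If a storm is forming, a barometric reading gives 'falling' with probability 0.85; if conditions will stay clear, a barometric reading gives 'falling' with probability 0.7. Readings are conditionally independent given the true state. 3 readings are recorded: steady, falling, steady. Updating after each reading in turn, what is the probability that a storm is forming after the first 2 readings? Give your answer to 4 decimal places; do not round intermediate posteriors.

0.4260

After 'steady': P(storm) = 0.15·0.5500 / (0.15·0.5500 + 0.3·0.4500) ≈ 0.3793
After 'falling': P(storm) = 0.85·0.3793 / (0.85·0.3793 + 0.7·0.6207) ≈ 0.4260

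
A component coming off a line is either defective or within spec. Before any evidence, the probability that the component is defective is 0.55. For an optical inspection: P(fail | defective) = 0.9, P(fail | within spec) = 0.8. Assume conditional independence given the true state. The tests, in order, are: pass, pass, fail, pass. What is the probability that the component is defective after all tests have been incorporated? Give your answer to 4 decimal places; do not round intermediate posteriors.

Apply Bayes' rule sequentially, carrying P(defective) forward.
After 'pass': P(defective) = 0.1·0.5500 / (0.1·0.5500 + 0.2·0.4500) ≈ 0.3793
After 'pass': P(defective) = 0.1·0.3793 / (0.1·0.3793 + 0.2·0.6207) ≈ 0.2340
After 'fail': P(defective) = 0.9·0.2340 / (0.9·0.2340 + 0.8·0.7660) ≈ 0.2558
After 'pass': P(defective) = 0.1·0.2558 / (0.1·0.2558 + 0.2·0.7442) ≈ 0.1467

0.1467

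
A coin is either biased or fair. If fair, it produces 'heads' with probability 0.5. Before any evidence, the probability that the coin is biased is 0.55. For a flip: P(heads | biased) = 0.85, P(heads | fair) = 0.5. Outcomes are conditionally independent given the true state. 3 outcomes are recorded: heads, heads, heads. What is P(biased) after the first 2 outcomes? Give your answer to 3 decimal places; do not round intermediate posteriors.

After 'heads': P(biased) = 0.85·0.5500 / (0.85·0.5500 + 0.5·0.4500) ≈ 0.6751
After 'heads': P(biased) = 0.85·0.6751 / (0.85·0.6751 + 0.5·0.3249) ≈ 0.7794

0.779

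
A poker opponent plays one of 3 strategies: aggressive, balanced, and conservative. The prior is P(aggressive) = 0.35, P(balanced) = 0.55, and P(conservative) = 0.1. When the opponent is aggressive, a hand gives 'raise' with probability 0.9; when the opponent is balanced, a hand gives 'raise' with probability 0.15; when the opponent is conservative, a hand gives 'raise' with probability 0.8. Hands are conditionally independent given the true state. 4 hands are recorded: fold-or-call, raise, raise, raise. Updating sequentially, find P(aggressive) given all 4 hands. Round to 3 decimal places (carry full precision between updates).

After 'fold-or-call': normaliser = 0.1·0.3500 + 0.85·0.5500 + 0.2·0.1000; P(aggressive) ≈ 0.0670, P(balanced) ≈ 0.8947, P(conservative) ≈ 0.0383
After 'raise': normaliser = 0.9·0.0670 + 0.15·0.8947 + 0.8·0.0383; P(aggressive) ≈ 0.2678, P(balanced) ≈ 0.5962, P(conservative) ≈ 0.1360
After 'raise': normaliser = 0.9·0.2678 + 0.15·0.5962 + 0.8·0.1360; P(aggressive) ≈ 0.5487, P(balanced) ≈ 0.2036, P(conservative) ≈ 0.2477
After 'raise': normaliser = 0.9·0.5487 + 0.15·0.2036 + 0.8·0.2477; P(aggressive) ≈ 0.6834, P(balanced) ≈ 0.0423, P(conservative) ≈ 0.2743

0.683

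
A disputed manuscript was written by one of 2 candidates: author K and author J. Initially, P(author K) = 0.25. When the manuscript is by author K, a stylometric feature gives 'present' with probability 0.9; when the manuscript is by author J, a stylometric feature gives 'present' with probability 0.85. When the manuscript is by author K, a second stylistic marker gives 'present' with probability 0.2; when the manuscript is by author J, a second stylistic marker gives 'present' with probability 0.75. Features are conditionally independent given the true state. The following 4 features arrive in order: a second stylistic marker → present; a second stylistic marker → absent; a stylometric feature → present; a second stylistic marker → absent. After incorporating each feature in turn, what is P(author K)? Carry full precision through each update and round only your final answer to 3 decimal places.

Each posterior becomes the prior for the next update.
After a second stylistic marker='present': P(author K) = 0.2·0.2500 / (0.2·0.2500 + 0.75·0.7500) ≈ 0.0816
After a second stylistic marker='absent': P(author K) = 0.8·0.0816 / (0.8·0.0816 + 0.25·0.9184) ≈ 0.2215
After a stylometric feature='present': P(author K) = 0.9·0.2215 / (0.9·0.2215 + 0.85·0.7785) ≈ 0.2315
After a second stylistic marker='absent': P(author K) = 0.8·0.2315 / (0.8·0.2315 + 0.25·0.7685) ≈ 0.4908

0.491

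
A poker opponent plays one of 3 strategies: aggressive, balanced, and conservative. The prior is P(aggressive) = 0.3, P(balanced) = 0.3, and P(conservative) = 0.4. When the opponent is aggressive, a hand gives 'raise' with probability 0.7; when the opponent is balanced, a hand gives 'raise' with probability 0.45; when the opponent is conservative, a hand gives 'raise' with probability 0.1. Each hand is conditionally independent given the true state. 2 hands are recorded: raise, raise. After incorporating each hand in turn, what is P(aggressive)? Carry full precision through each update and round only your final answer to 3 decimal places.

0.694

Each posterior becomes the prior for the next update.
After 'raise': normaliser = 0.7·0.3000 + 0.45·0.3000 + 0.1·0.4000; P(aggressive) ≈ 0.5455, P(balanced) ≈ 0.3506, P(conservative) ≈ 0.1039
After 'raise': normaliser = 0.7·0.5455 + 0.45·0.3506 + 0.1·0.1039; P(aggressive) ≈ 0.6942, P(balanced) ≈ 0.2869, P(conservative) ≈ 0.0189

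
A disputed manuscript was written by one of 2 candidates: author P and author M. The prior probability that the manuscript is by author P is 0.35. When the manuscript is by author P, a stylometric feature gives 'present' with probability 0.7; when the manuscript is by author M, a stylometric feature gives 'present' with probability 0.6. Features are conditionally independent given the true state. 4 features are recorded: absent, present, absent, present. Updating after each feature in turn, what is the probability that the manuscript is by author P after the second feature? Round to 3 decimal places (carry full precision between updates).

Apply Bayes' rule sequentially, carrying P(author P) forward.
After 'absent': P(author P) = 0.3·0.3500 / (0.3·0.3500 + 0.4·0.6500) ≈ 0.2877
After 'present': P(author P) = 0.7·0.2877 / (0.7·0.2877 + 0.6·0.7123) ≈ 0.3203

0.320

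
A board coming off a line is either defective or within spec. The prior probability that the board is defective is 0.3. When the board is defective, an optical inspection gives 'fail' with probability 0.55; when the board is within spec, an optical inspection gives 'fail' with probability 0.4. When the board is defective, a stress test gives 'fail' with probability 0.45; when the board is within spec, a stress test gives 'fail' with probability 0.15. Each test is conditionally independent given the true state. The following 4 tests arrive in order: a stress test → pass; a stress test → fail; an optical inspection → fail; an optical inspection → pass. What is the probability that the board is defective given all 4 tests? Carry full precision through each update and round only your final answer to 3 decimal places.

0.462

After a stress test='pass': P(defective) = 0.55·0.3000 / (0.55·0.3000 + 0.85·0.7000) ≈ 0.2171
After a stress test='fail': P(defective) = 0.45·0.2171 / (0.45·0.2171 + 0.15·0.7829) ≈ 0.4541
After an optical inspection='fail': P(defective) = 0.55·0.4541 / (0.55·0.4541 + 0.4·0.5459) ≈ 0.5336
After an optical inspection='pass': P(defective) = 0.45·0.5336 / (0.45·0.5336 + 0.6·0.4664) ≈ 0.4618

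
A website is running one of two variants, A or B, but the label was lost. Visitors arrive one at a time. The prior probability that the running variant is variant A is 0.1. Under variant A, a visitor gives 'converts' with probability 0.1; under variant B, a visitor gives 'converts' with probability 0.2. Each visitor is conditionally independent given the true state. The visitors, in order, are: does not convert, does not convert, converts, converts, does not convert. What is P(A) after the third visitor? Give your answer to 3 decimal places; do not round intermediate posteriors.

0.066

After 'does not convert': P(A) = 0.9·0.1000 / (0.9·0.1000 + 0.8·0.9000) ≈ 0.1111
After 'does not convert': P(A) = 0.9·0.1111 / (0.9·0.1111 + 0.8·0.8889) ≈ 0.1233
After 'converts': P(A) = 0.1·0.1233 / (0.1·0.1233 + 0.2·0.8767) ≈ 0.0657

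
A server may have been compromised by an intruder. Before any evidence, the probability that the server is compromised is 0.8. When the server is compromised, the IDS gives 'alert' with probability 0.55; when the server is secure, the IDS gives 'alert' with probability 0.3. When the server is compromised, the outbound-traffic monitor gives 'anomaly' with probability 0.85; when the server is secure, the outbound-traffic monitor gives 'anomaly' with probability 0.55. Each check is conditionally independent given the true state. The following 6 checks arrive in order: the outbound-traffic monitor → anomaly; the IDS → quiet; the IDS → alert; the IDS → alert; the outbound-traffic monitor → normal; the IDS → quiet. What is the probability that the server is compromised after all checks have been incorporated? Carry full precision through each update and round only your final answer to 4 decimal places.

0.7411

After the outbound-traffic monitor='anomaly': P(compromised) = 0.85·0.8000 / (0.85·0.8000 + 0.55·0.2000) ≈ 0.8608
After the IDS='quiet': P(compromised) = 0.45·0.8608 / (0.45·0.8608 + 0.7·0.1392) ≈ 0.7990
After the IDS='alert': P(compromised) = 0.55·0.7990 / (0.55·0.7990 + 0.3·0.2010) ≈ 0.8793
After the IDS='alert': P(compromised) = 0.55·0.8793 / (0.55·0.8793 + 0.3·0.1207) ≈ 0.9303
After the outbound-traffic monitor='normal': P(compromised) = 0.15·0.9303 / (0.15·0.9303 + 0.45·0.0697) ≈ 0.8166
After the IDS='quiet': P(compromised) = 0.45·0.8166 / (0.45·0.8166 + 0.7·0.1834) ≈ 0.7411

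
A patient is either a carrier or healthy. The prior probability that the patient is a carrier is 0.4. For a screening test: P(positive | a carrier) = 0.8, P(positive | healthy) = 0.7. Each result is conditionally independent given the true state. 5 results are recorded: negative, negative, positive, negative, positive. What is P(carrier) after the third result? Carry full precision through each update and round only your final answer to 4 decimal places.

0.2530

After 'negative': P(carrier) = 0.2·0.4000 / (0.2·0.4000 + 0.3·0.6000) ≈ 0.3077
After 'negative': P(carrier) = 0.2·0.3077 / (0.2·0.3077 + 0.3·0.6923) ≈ 0.2286
After 'positive': P(carrier) = 0.8·0.2286 / (0.8·0.2286 + 0.7·0.7714) ≈ 0.2530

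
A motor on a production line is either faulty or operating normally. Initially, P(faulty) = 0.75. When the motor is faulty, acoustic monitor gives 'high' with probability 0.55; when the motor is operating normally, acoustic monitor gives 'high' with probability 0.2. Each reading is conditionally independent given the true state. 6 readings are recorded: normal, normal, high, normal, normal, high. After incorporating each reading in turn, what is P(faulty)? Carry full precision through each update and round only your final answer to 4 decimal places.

0.6943

Apply Bayes' rule sequentially, carrying P(faulty) forward.
After 'normal': P(faulty) = 0.45·0.7500 / (0.45·0.7500 + 0.8·0.2500) ≈ 0.6279
After 'normal': P(faulty) = 0.45·0.6279 / (0.45·0.6279 + 0.8·0.3721) ≈ 0.4870
After 'high': P(faulty) = 0.55·0.4870 / (0.55·0.4870 + 0.2·0.5130) ≈ 0.7230
After 'normal': P(faulty) = 0.45·0.7230 / (0.45·0.7230 + 0.8·0.2770) ≈ 0.5949
After 'normal': P(faulty) = 0.45·0.5949 / (0.45·0.5949 + 0.8·0.4051) ≈ 0.4523
After 'high': P(faulty) = 0.55·0.4523 / (0.55·0.4523 + 0.2·0.5477) ≈ 0.6943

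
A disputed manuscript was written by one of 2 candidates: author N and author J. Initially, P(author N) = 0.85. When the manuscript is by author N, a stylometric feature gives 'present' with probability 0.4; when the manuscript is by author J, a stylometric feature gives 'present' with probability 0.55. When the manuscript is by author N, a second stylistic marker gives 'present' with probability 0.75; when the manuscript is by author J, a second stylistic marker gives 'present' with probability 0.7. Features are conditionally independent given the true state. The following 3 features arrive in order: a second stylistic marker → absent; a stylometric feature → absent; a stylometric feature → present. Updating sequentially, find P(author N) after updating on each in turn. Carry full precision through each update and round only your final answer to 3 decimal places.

0.821

Each posterior becomes the prior for the next update.
After a second stylistic marker='absent': P(author N) = 0.25·0.8500 / (0.25·0.8500 + 0.3·0.1500) ≈ 0.8252
After a stylometric feature='absent': P(author N) = 0.6·0.8252 / (0.6·0.8252 + 0.45·0.1748) ≈ 0.8629
After a stylometric feature='present': P(author N) = 0.4·0.8629 / (0.4·0.8629 + 0.55·0.1371) ≈ 0.8208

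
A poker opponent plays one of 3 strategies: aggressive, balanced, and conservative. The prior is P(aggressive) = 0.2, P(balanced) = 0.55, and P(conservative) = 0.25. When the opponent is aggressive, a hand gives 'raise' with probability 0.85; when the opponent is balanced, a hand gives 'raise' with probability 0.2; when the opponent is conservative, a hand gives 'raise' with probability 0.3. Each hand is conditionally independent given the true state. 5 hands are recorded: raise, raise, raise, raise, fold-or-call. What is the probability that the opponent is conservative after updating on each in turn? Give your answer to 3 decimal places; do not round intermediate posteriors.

After 'raise': normaliser = 0.85·0.2000 + 0.2·0.5500 + 0.3·0.2500; P(aggressive) ≈ 0.4789, P(balanced) ≈ 0.3099, P(conservative) ≈ 0.2113
After 'raise': normaliser = 0.85·0.4789 + 0.2·0.3099 + 0.3·0.2113; P(aggressive) ≈ 0.7646, P(balanced) ≈ 0.1164, P(conservative) ≈ 0.1190
After 'raise': normaliser = 0.85·0.7646 + 0.2·0.1164 + 0.3·0.1190; P(aggressive) ≈ 0.9168, P(balanced) ≈ 0.0328, P(conservative) ≈ 0.0504
After 'raise': normaliser = 0.85·0.9168 + 0.2·0.0328 + 0.3·0.0504; P(aggressive) ≈ 0.9729, P(balanced) ≈ 0.0082, P(conservative) ≈ 0.0189
After 'fold-or-call': normaliser = 0.15·0.9729 + 0.8·0.0082 + 0.7·0.0189; P(aggressive) ≈ 0.8807, P(balanced) ≈ 0.0396, P(conservative) ≈ 0.0797

0.080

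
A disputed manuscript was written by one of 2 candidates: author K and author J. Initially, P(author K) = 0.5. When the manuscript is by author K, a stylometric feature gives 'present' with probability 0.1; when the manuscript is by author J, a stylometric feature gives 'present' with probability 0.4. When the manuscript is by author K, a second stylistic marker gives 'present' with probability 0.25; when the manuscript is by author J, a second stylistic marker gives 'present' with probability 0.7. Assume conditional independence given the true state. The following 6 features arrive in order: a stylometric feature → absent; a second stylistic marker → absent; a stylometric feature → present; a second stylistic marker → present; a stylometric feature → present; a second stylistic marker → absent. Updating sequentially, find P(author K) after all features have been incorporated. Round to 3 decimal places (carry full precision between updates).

After a stylometric feature='absent': P(author K) = 0.9·0.5000 / (0.9·0.5000 + 0.6·0.5000) ≈ 0.6000
After a second stylistic marker='absent': P(author K) = 0.75·0.6000 / (0.75·0.6000 + 0.3·0.4000) ≈ 0.7895
After a stylometric feature='present': P(author K) = 0.1·0.7895 / (0.1·0.7895 + 0.4·0.2105) ≈ 0.4839
After a second stylistic marker='present': P(author K) = 0.25·0.4839 / (0.25·0.4839 + 0.7·0.5161) ≈ 0.2508
After a stylometric feature='present': P(author K) = 0.1·0.2508 / (0.1·0.2508 + 0.4·0.7492) ≈ 0.0772
After a second stylistic marker='absent': P(author K) = 0.75·0.0772 / (0.75·0.0772 + 0.3·0.9228) ≈ 0.1731

0.173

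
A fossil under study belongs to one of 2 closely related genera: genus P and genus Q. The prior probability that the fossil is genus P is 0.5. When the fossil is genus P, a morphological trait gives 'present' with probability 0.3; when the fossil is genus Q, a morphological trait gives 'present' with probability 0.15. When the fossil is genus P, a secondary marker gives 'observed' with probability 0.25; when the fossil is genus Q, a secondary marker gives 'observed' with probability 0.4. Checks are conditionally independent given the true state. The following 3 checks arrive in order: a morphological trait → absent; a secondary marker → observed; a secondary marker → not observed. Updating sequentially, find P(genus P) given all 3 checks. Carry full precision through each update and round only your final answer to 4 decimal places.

0.3915

Apply Bayes' rule sequentially, carrying P(genus P) forward.
After a morphological trait='absent': P(genus P) = 0.7·0.5000 / (0.7·0.5000 + 0.85·0.5000) ≈ 0.4516
After a secondary marker='observed': P(genus P) = 0.25·0.4516 / (0.25·0.4516 + 0.4·0.5484) ≈ 0.3398
After a secondary marker='not observed': P(genus P) = 0.75·0.3398 / (0.75·0.3398 + 0.6·0.6602) ≈ 0.3915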